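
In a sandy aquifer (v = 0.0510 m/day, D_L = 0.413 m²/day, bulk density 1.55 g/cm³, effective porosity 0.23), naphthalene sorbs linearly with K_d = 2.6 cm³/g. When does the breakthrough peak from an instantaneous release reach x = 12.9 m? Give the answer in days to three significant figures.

2590 days

Retardation factor R = 1 + ρ_b·K_d/n = 1 + 1.55 × 2.6/0.23 = 18.52.
Sorption retards both mechanisms: v_R = v/R = 0.002754 m/day, D_R = D/R = 0.02230 m²/day.
Peak time from v_R²t² + 2D_R t − x² = 0: t = (√(D_R² + v_R²x²) − D_R)/v_R².
√(D_R² + v_R²x²) = √(0.02230² + 0.002754² × 12.9²) = 0.04195; v_R² = 7.585e-06.
t = (0.04195 − 0.02230)/7.585e-06 = 2590 days.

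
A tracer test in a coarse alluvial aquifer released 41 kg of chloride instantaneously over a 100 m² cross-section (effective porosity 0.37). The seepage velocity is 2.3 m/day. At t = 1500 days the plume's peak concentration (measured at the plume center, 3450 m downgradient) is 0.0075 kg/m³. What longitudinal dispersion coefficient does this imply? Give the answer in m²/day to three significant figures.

At the plume center C_max = M/(n_e·A·√(4πDt)), so D = M²/(4πt·(n_e·A·C_max)²).
n_e·A·C_max = 0.37 × 100 × 0.0075 = 0.2775 kg/m.
D = 41²/(4π × 1500 × 0.2775²) = 1.16 m²/day.

1.16 m²/day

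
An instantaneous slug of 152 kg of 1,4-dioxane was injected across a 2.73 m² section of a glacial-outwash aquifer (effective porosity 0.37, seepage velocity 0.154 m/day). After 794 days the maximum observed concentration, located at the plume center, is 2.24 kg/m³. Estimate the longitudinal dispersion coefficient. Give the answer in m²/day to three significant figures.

0.452 m²/day

At the plume center C_max = M/(n_e·A·√(4πDt)), so D = M²/(4πt·(n_e·A·C_max)²).
n_e·A·C_max = 0.37 × 2.73 × 2.24 = 2.263 kg/m.
D = 152²/(4π × 794 × 2.263²) = 0.452 m²/day.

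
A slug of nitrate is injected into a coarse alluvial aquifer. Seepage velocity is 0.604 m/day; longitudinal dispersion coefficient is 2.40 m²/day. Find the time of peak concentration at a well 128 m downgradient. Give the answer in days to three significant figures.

205 days

For the 1D instantaneous-source solution, setting ∂C/∂t = 0 at fixed x gives v²t² + 2Dt − x² = 0, so t = (√(D² + v²x²) − D)/v².
√(D² + v²x²) = √(2.40² + 0.604² × 128²) = 77.35; v² = 0.364816.
t = (77.35 − 2.40)/0.364816 = 205 days (vs. the pure-advection estimate x/v = 212 d).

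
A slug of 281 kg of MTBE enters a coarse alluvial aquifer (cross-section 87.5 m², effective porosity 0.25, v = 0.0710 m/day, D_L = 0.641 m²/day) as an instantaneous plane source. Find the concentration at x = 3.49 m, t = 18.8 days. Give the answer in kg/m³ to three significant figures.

0.948 kg/m³

For an instantaneous plane source, C(x,t) = M/(n_e·A·√(4πDt)) · exp(−(x−vt)²/(4Dt)), with n_e·A the pore (flow) area.
Plume center vt = 0.0710 × 18.8 = 1.3348 m, so the well at 3.49 m is 2.1552 m downgradient of the peak.
√(4πDt) = 12.31 m, giving peak height M/(n_e·A·√(4πDt)) = 281/(0.25 × 87.5 × 12.31) = 1.044 kg/m³.
(x−vt)²/(4Dt) = (2.1552)²/(4 × 0.641 × 18.8) = 0.09636; exp(−0.09636) = 0.9081.
C = 1.044 × 0.9081 = 0.948 kg/m³.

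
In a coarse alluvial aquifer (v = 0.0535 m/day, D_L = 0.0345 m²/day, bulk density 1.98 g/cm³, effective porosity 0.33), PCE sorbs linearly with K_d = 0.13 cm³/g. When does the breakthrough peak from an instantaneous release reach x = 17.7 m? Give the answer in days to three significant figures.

568 days

Retardation factor R = 1 + ρ_b·K_d/n = 1 + 1.98 × 0.13/0.33 = 1.780.
Sorption retards both mechanisms: v_R = v/R = 0.03006 m/day, D_R = D/R = 0.01938 m²/day.
Peak time from v_R²t² + 2D_R t − x² = 0: t = (√(D_R² + v_R²x²) − D_R)/v_R².
√(D_R² + v_R²x²) = √(0.01938² + 0.03006² × 17.7²) = 0.5324; v_R² = 0.0009036.
t = (0.5324 − 0.01938)/0.0009036 = 568 days.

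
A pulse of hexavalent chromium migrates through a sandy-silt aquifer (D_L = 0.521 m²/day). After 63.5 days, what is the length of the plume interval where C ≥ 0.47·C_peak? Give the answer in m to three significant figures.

The plume is Gaussian with σ = √(2Dt) = √(2 × 0.521 × 63.5) = 8.134 m.
C/C_peak = exp(−Δx²/(2σ²)) = 0.47 ⇒ Δx = σ·√(−2 ln 0.47) = 8.134 × 1.229 = 9.997 m.
Width = 2Δx = 20.0 m.

20.0 m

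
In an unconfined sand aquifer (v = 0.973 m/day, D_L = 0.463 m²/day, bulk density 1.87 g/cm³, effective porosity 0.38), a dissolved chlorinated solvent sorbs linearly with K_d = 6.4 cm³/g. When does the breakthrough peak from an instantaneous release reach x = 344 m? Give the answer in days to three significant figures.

Retardation factor R = 1 + ρ_b·K_d/n = 1 + 1.87 × 6.4/0.38 = 32.49.
Sorption retards both mechanisms: v_R = v/R = 0.02995 m/day, D_R = D/R = 0.01425 m²/day.
Peak time from v_R²t² + 2D_R t − x² = 0: t = (√(D_R² + v_R²x²) − D_R)/v_R².
√(D_R² + v_R²x²) = √(0.01425² + 0.02995² × 344²) = 10.30; v_R² = 0.0008970.
t = (10.30 − 0.01425)/0.0008970 = 11500 days.

11500 days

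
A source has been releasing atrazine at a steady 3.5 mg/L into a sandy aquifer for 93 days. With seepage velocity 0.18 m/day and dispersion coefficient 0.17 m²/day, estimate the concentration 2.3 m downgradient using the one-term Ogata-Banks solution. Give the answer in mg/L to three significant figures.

3.48 mg/L

For a continuous step input, C/C₀ ≈ ½·erfc((x−vt)/(2√(Dt))).
vt = 0.18 × 93 = 16.74 m and 2√(Dt) = 2√(0.17 × 93) = 7.952 m.
Argument (x−vt)/(2√(Dt)) = (2.3 − 16.74)/7.952 = -1.816; ½·erfc(-1.816) = 0.9949.
C = 3.5 × 0.9949 = 3.48 mg/L.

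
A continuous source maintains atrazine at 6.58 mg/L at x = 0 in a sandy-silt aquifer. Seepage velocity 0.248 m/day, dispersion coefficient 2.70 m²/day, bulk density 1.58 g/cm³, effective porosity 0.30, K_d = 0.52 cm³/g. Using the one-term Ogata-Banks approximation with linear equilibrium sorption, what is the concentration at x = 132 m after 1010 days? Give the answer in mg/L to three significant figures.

0.292 mg/L

Retardation factor R = 1 + ρ_b·K_d/n = 1 + 1.58 × 0.52/0.30 = 3.739.
Sorption retards both mechanisms: v_R = v/R = 0.06633 m/day, D_R = D/R = 0.7221 m²/day.
v_R·t = 0.06633 × 1010 = 66.9933 m; 2√(D_R t) = 54.01 m; argument = (132 − 66.9933)/54.01 = 1.204.
C = C₀ × ½·erfc(1.204) = 6.58 × 0.04431 = 0.292 mg/L.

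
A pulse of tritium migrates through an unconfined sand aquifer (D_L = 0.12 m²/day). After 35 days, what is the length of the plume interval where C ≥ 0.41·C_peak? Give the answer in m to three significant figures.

7.74 m

The plume is Gaussian with σ = √(2Dt) = √(2 × 0.12 × 35) = 2.898 m.
C/C_peak = exp(−Δx²/(2σ²)) = 0.41 ⇒ Δx = σ·√(−2 ln 0.41) = 2.898 × 1.335 = 3.869 m.
Width = 2Δx = 7.74 m.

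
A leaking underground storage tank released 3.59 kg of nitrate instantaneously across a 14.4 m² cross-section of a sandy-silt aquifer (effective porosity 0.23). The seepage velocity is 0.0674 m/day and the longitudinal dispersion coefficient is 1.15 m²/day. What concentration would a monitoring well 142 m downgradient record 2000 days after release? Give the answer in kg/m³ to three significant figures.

0.00634 kg/m³

For an instantaneous plane source, C(x,t) = M/(n_e·A·√(4πDt)) · exp(−(x−vt)²/(4Dt)), with n_e·A the pore (flow) area.
Plume center vt = 0.0674 × 2000 = 134.8 m, so the well at 142 m is 7.2 m downgradient of the peak.
√(4πDt) = 170.0 m, giving peak height M/(n_e·A·√(4πDt)) = 3.59/(0.23 × 14.4 × 170.0) = 0.006376 kg/m³.
(x−vt)²/(4Dt) = (7.2)²/(4 × 1.15 × 2000) = 0.005635; exp(−0.005635) = 0.9944.
C = 0.006376 × 0.9944 = 0.00634 kg/m³.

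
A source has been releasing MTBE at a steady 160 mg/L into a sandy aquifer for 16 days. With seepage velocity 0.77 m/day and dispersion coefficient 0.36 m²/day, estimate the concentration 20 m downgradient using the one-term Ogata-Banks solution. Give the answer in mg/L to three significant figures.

1.89 mg/L

For a continuous step input, C/C₀ ≈ ½·erfc((x−vt)/(2√(Dt))).
vt = 0.77 × 16 = 12.32 m and 2√(Dt) = 2√(0.36 × 16) = 4.800 m.
Argument (x−vt)/(2√(Dt)) = (20 − 12.32)/4.800 = 1.600; ½·erfc(1.600) = 0.01183.
C = 160 × 0.01183 = 1.89 mg/L.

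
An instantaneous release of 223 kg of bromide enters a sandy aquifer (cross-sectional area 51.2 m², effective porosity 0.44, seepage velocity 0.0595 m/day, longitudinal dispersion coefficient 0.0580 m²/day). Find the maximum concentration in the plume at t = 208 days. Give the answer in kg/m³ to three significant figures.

The peak of an instantaneous 1D plume sits at x = vt; there the Gaussian factor is 1 and C_max = M/(n_e·A·√(4πDt)), where n_e·A is the pore area the mass is dissolved in.
√(4πDt) = √(4π × 0.0580 × 208) = 12.31 m, so C_max = 223/(0.44 × 51.2 × 12.31) = 0.804 kg/m³.

0.804 kg/m³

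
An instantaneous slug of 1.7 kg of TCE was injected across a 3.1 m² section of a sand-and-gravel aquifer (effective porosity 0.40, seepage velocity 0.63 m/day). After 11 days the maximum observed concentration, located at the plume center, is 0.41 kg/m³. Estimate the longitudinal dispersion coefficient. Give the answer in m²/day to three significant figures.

At the plume center C_max = M/(n_e·A·√(4πDt)), so D = M²/(4πt·(n_e·A·C_max)²).
n_e·A·C_max = 0.40 × 3.1 × 0.41 = 0.5084 kg/m.
D = 1.7²/(4π × 11 × 0.5084²) = 0.0809 m²/day.

0.0809 m²/day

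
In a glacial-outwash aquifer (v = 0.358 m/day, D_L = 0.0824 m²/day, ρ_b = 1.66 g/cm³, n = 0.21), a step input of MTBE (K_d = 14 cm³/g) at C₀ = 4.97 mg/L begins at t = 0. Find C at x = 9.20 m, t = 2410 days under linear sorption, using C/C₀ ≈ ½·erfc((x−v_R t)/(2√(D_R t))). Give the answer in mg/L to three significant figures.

Retardation factor R = 1 + ρ_b·K_d/n = 1 + 1.66 × 14/0.21 = 111.7.
Sorption retards both mechanisms: v_R = v/R = 0.003205 m/day, D_R = D/R = 0.0007377 m²/day.
v_R·t = 0.003205 × 2410 = 7.72405 m; 2√(D_R t) = 2.667 m; argument = (9.20 − 7.72405)/2.667 = 0.5534.
C = C₀ × ½·erfc(0.5534) = 4.97 × 0.2169 = 1.08 mg/L.

1.08 mg/L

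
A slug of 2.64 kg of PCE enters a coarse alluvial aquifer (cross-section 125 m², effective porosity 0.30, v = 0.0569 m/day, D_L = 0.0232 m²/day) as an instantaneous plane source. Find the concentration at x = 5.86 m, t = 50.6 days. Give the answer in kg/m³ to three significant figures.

For an instantaneous plane source, C(x,t) = M/(n_e·A·√(4πDt)) · exp(−(x−vt)²/(4Dt)), with n_e·A the pore (flow) area.
Plume center vt = 0.0569 × 50.6 = 2.87914 m, so the well at 5.86 m is 2.98086 m downgradient of the peak.
√(4πDt) = 3.841 m, giving peak height M/(n_e·A·√(4πDt)) = 2.64/(0.30 × 125 × 3.841) = 0.01833 kg/m³.
(x−vt)²/(4Dt) = (2.98086)²/(4 × 0.0232 × 50.6) = 1.892; exp(−1.892) = 0.1508.
C = 0.01833 × 0.1508 = 0.00276 kg/m³.

0.00276 kg/m³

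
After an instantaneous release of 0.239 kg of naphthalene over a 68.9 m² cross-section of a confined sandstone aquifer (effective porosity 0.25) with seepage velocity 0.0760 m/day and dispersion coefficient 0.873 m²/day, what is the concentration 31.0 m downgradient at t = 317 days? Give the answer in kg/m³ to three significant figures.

For an instantaneous plane source, C(x,t) = M/(n_e·A·√(4πDt)) · exp(−(x−vt)²/(4Dt)), with n_e·A the pore (flow) area.
Plume center vt = 0.0760 × 317 = 24.092 m, so the well at 31.0 m is 6.908 m downgradient of the peak.
√(4πDt) = 58.97 m, giving peak height M/(n_e·A·√(4πDt)) = 0.239/(0.25 × 68.9 × 58.97) = 0.0002353 kg/m³.
(x−vt)²/(4Dt) = (6.908)²/(4 × 0.873 × 317) = 0.04311; exp(−0.04311) = 0.9578.
C = 0.0002353 × 0.9578 = 0.000225 kg/m³.

0.000225 kg/m³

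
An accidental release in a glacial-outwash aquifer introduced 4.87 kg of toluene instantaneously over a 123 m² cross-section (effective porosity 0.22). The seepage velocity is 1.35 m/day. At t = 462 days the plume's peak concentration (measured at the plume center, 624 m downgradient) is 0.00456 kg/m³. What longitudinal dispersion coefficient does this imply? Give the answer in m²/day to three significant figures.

0.268 m²/day

At the plume center C_max = M/(n_e·A·√(4πDt)), so D = M²/(4πt·(n_e·A·C_max)²).
n_e·A·C_max = 0.22 × 123 × 0.00456 = 0.1234 kg/m.
D = 4.87²/(4π × 462 × 0.1234²) = 0.268 m²/day.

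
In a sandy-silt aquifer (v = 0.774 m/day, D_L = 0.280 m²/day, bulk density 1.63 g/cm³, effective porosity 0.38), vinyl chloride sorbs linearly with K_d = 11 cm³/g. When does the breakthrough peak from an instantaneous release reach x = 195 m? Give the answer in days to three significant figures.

Retardation factor R = 1 + ρ_b·K_d/n = 1 + 1.63 × 11/0.38 = 48.18.
Sorption retards both mechanisms: v_R = v/R = 0.01606 m/day, D_R = D/R = 0.005812 m²/day.
Peak time from v_R²t² + 2D_R t − x² = 0: t = (√(D_R² + v_R²x²) − D_R)/v_R².
√(D_R² + v_R²x²) = √(0.005812² + 0.01606² × 195²) = 3.132; v_R² = 0.0002579.
t = (3.132 − 0.005812)/0.0002579 = 12100 days.

12100 days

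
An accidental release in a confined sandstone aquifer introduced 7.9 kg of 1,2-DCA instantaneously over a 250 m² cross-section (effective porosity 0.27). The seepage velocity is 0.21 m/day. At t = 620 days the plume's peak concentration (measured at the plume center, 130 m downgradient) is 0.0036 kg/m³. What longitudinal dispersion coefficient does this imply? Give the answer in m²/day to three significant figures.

0.136 m²/day

At the plume center C_max = M/(n_e·A·√(4πDt)), so D = M²/(4πt·(n_e·A·C_max)²).
n_e·A·C_max = 0.27 × 250 × 0.0036 = 0.2430 kg/m.
D = 7.9²/(4π × 620 × 0.2430²) = 0.136 m²/day.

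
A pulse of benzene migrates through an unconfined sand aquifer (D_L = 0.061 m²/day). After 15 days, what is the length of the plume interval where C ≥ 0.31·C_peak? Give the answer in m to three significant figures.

4.14 m

The plume is Gaussian with σ = √(2Dt) = √(2 × 0.061 × 15) = 1.353 m.
C/C_peak = exp(−Δx²/(2σ²)) = 0.31 ⇒ Δx = σ·√(−2 ln 0.31) = 1.353 × 1.530 = 2.070 m.
Width = 2Δx = 4.14 m.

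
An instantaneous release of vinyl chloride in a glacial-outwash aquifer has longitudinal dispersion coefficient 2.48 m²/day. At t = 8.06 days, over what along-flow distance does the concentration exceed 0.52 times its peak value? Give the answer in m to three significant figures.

The plume is Gaussian with σ = √(2Dt) = √(2 × 2.48 × 8.06) = 6.323 m.
C/C_peak = exp(−Δx²/(2σ²)) = 0.52 ⇒ Δx = σ·√(−2 ln 0.52) = 6.323 × 1.144 = 7.234 m.
Width = 2Δx = 14.5 m.

14.5 m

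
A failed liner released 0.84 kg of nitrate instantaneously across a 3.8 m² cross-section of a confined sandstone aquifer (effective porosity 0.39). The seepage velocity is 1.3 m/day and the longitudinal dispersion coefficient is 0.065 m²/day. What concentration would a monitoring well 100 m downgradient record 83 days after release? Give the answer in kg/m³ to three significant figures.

For an instantaneous plane source, C(x,t) = M/(n_e·A·√(4πDt)) · exp(−(x−vt)²/(4Dt)), with n_e·A the pore (flow) area.
Plume center vt = 1.3 × 83 = 107.9 m, so the well at 100 m is 7.9 m upgradient of the peak.
√(4πDt) = 8.234 m, giving peak height M/(n_e·A·√(4πDt)) = 0.84/(0.39 × 3.8 × 8.234) = 0.06884 kg/m³.
(x−vt)²/(4Dt) = (-7.9)²/(4 × 0.065 × 83) = 2.892; exp(−2.892) = 0.05547.
C = 0.06884 × 0.05547 = 0.00382 kg/m³.

0.00382 kg/m³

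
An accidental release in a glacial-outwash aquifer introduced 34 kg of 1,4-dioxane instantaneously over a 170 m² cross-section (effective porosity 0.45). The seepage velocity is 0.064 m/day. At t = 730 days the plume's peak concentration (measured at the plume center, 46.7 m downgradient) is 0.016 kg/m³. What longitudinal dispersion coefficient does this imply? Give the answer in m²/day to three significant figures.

0.0841 m²/day

At the plume center C_max = M/(n_e·A·√(4πDt)), so D = M²/(4πt·(n_e·A·C_max)²).
n_e·A·C_max = 0.45 × 170 × 0.016 = 1.224 kg/m.
D = 34²/(4π × 730 × 1.224²) = 0.0841 m²/day.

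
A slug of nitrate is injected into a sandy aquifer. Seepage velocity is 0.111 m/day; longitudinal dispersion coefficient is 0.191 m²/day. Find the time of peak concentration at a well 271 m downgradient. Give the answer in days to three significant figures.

2430 days

For the 1D instantaneous-source solution, setting ∂C/∂t = 0 at fixed x gives v²t² + 2Dt − x² = 0, so t = (√(D² + v²x²) − D)/v².
√(D² + v²x²) = √(0.191² + 0.111² × 271²) = 30.08; v² = 0.012321.
t = (30.08 − 0.191)/0.012321 = 2430 days (vs. the pure-advection estimate x/v = 2440 d).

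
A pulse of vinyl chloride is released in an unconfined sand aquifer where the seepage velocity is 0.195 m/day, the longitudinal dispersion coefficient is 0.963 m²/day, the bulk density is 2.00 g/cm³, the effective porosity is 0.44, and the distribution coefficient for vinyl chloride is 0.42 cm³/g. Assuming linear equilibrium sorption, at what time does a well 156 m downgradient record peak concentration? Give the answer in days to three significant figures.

2250 days

Retardation factor R = 1 + ρ_b·K_d/n = 1 + 2.00 × 0.42/0.44 = 2.909.
Sorption retards both mechanisms: v_R = v/R = 0.06703 m/day, D_R = D/R = 0.3310 m²/day.
Peak time from v_R²t² + 2D_R t − x² = 0: t = (√(D_R² + v_R²x²) − D_R)/v_R².
√(D_R² + v_R²x²) = √(0.3310² + 0.06703² × 156²) = 10.46; v_R² = 0.004493.
t = (10.46 − 0.3310)/0.004493 = 2250 days.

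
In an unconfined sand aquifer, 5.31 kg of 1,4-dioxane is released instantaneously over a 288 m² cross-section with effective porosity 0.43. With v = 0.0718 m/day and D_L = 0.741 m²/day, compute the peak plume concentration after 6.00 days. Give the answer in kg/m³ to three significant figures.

The peak of an instantaneous 1D plume sits at x = vt; there the Gaussian factor is 1 and C_max = M/(n_e·A·√(4πDt)), where n_e·A is the pore area the mass is dissolved in.
√(4πDt) = √(4π × 0.741 × 6.00) = 7.475 m, so C_max = 5.31/(0.43 × 288 × 7.475) = 0.00574 kg/m³.

0.00574 kg/m³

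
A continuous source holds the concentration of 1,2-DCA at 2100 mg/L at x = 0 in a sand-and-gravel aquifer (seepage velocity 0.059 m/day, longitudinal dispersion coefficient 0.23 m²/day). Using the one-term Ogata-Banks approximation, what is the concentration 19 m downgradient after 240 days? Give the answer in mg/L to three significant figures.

For a continuous step input, C/C₀ ≈ ½·erfc((x−vt)/(2√(Dt))).
vt = 0.059 × 240 = 14.16 m and 2√(Dt) = 2√(0.23 × 240) = 14.86 m.
Argument (x−vt)/(2√(Dt)) = (19 − 14.16)/14.86 = 0.3257; ½·erfc(0.3257) = 0.3225.
C = 2100 × 0.3225 = 677 mg/L.

677 mg/L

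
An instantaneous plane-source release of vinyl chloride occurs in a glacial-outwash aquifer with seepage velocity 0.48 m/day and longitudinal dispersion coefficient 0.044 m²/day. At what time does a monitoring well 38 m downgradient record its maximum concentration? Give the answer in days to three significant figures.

For the 1D instantaneous-source solution, setting ∂C/∂t = 0 at fixed x gives v²t² + 2Dt − x² = 0, so t = (√(D² + v²x²) − D)/v².
√(D² + v²x²) = √(0.044² + 0.48² × 38²) = 18.24; v² = 0.2304.
t = (18.24 − 0.044)/0.2304 = 79.0 days (vs. the pure-advection estimate x/v = 79.2 d).

79.0 days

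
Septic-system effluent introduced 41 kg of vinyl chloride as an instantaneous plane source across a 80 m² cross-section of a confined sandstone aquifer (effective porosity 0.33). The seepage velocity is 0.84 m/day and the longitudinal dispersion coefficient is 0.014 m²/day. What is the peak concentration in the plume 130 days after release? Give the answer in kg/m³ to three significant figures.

0.325 kg/m³

The peak of an instantaneous 1D plume sits at x = vt; there the Gaussian factor is 1 and C_max = M/(n_e·A·√(4πDt)), where n_e·A is the pore area the mass is dissolved in.
√(4πDt) = √(4π × 0.014 × 130) = 4.782 m, so C_max = 41/(0.33 × 80 × 4.782) = 0.325 kg/m³.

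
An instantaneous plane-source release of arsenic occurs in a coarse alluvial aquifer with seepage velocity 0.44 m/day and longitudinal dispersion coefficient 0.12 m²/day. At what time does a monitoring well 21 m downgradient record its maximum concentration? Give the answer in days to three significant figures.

For the 1D instantaneous-source solution, setting ∂C/∂t = 0 at fixed x gives v²t² + 2Dt − x² = 0, so t = (√(D² + v²x²) − D)/v².
√(D² + v²x²) = √(0.12² + 0.44² × 21²) = 9.241; v² = 0.1936.
t = (9.241 − 0.12)/0.1936 = 47.1 days (vs. the pure-advection estimate x/v = 47.7 d).

47.1 days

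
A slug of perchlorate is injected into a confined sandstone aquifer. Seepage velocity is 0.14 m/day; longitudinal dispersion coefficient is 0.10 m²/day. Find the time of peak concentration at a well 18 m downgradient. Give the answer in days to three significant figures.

124 days

For the 1D instantaneous-source solution, setting ∂C/∂t = 0 at fixed x gives v²t² + 2Dt − x² = 0, so t = (√(D² + v²x²) − D)/v².
√(D² + v²x²) = √(0.10² + 0.14² × 18²) = 2.522; v² = 0.0196.
t = (2.522 − 0.10)/0.0196 = 124 days (vs. the pure-advection estimate x/v = 129 d).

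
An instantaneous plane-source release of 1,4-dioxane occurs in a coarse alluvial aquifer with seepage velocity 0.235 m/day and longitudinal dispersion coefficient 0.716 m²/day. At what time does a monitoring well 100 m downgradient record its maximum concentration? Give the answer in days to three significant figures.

For the 1D instantaneous-source solution, setting ∂C/∂t = 0 at fixed x gives v²t² + 2Dt − x² = 0, so t = (√(D² + v²x²) − D)/v².
√(D² + v²x²) = √(0.716² + 0.235² × 100²) = 23.51; v² = 0.055225.
t = (23.51 − 0.716)/0.055225 = 413 days (vs. the pure-advection estimate x/v = 426 d).

413 days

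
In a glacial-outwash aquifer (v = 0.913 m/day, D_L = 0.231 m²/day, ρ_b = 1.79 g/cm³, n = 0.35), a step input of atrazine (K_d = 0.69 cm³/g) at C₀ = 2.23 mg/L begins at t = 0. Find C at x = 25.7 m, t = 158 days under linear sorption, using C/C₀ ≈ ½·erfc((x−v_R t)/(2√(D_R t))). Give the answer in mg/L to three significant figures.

Retardation factor R = 1 + ρ_b·K_d/n = 1 + 1.79 × 0.69/0.35 = 4.529.
Sorption retards both mechanisms: v_R = v/R = 0.2016 m/day, D_R = D/R = 0.05100 m²/day.
v_R·t = 0.2016 × 158 = 31.8528 m; 2√(D_R t) = 5.677 m; argument = (25.7 − 31.8528)/5.677 = -1.084.
C = C₀ × ½·erfc(-1.084) = 2.23 × 0.9374 = 2.09 mg/L.

2.09 mg/L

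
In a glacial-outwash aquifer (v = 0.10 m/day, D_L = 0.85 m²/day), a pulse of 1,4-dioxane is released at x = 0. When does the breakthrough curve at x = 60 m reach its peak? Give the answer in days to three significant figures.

521 days

For the 1D instantaneous-source solution, setting ∂C/∂t = 0 at fixed x gives v²t² + 2Dt − x² = 0, so t = (√(D² + v²x²) − D)/v².
√(D² + v²x²) = √(0.85² + 0.10² × 60²) = 6.060; v² = 0.01.
t = (6.060 − 0.85)/0.01 = 521 days (vs. the pure-advection estimate x/v = 600 d).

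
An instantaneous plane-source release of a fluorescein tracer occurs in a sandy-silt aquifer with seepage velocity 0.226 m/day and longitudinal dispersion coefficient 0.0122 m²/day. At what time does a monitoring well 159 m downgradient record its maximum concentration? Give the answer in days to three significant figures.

For the 1D instantaneous-source solution, setting ∂C/∂t = 0 at fixed x gives v²t² + 2Dt − x² = 0, so t = (√(D² + v²x²) − D)/v².
√(D² + v²x²) = √(0.0122² + 0.226² × 159²) = 35.93; v² = 0.051076.
t = (35.93 − 0.0122)/0.051076 = 703 days (vs. the pure-advection estimate x/v = 704 d).

703 days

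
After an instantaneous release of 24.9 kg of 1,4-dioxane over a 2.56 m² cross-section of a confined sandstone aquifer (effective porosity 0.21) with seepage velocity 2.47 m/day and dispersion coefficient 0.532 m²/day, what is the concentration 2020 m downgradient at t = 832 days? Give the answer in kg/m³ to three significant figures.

0.310 kg/m³

For an instantaneous plane source, C(x,t) = M/(n_e·A·√(4πDt)) · exp(−(x−vt)²/(4Dt)), with n_e·A the pore (flow) area.
Plume center vt = 2.47 × 832 = 2055.04 m, so the well at 2020 m is 35.04 m upgradient of the peak.
√(4πDt) = 74.58 m, giving peak height M/(n_e·A·√(4πDt)) = 24.9/(0.21 × 2.56 × 74.58) = 0.6210 kg/m³.
(x−vt)²/(4Dt) = (-35.04)²/(4 × 0.532 × 832) = 0.6935; exp(−0.6935) = 0.4998.
C = 0.6210 × 0.4998 = 0.310 kg/m³.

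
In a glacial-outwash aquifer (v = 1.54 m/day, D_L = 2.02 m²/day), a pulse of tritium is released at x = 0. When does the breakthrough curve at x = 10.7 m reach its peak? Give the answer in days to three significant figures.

For the 1D instantaneous-source solution, setting ∂C/∂t = 0 at fixed x gives v²t² + 2Dt − x² = 0, so t = (√(D² + v²x²) − D)/v².
√(D² + v²x²) = √(2.02² + 1.54² × 10.7²) = 16.60; v² = 2.3716.
t = (16.60 − 2.02)/2.3716 = 6.15 days (vs. the pure-advection estimate x/v = 6.95 d).

6.15 days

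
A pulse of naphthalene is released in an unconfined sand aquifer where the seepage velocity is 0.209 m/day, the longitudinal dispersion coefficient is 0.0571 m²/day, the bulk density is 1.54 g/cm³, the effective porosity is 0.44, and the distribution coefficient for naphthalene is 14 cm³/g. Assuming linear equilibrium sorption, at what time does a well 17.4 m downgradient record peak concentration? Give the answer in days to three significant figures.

4100 days

Retardation factor R = 1 + ρ_b·K_d/n = 1 + 1.54 × 14/0.44 = 50.00.
Sorption retards both mechanisms: v_R = v/R = 0.004180 m/day, D_R = D/R = 0.001142 m²/day.
Peak time from v_R²t² + 2D_R t − x² = 0: t = (√(D_R² + v_R²x²) − D_R)/v_R².
√(D_R² + v_R²x²) = √(0.001142² + 0.004180² × 17.4²) = 0.07274; v_R² = 1.747e-05.
t = (0.07274 − 0.001142)/1.747e-05 = 4100 days.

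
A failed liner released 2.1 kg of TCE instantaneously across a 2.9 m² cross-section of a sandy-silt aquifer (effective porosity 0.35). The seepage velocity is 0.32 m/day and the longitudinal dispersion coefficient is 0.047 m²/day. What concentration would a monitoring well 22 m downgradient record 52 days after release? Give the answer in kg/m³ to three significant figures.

For an instantaneous plane source, C(x,t) = M/(n_e·A·√(4πDt)) · exp(−(x−vt)²/(4Dt)), with n_e·A the pore (flow) area.
Plume center vt = 0.32 × 52 = 16.64 m, so the well at 22 m is 5.36 m downgradient of the peak.
√(4πDt) = 5.542 m, giving peak height M/(n_e·A·√(4πDt)) = 2.1/(0.35 × 2.9 × 5.542) = 0.3733 kg/m³.
(x−vt)²/(4Dt) = (5.36)²/(4 × 0.047 × 52) = 2.939; exp(−2.939) = 0.05292.
C = 0.3733 × 0.05292 = 0.0198 kg/m³.

0.0198 kg/m³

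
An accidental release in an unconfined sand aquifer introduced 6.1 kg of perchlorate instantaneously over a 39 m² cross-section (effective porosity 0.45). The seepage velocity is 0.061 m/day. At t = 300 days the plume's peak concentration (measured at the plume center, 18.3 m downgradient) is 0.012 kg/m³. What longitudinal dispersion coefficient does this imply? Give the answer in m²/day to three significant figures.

At the plume center C_max = M/(n_e·A·√(4πDt)), so D = M²/(4πt·(n_e·A·C_max)²).
n_e·A·C_max = 0.45 × 39 × 0.012 = 0.2106 kg/m.
D = 6.1²/(4π × 300 × 0.2106²) = 0.223 m²/day.

0.223 m²/day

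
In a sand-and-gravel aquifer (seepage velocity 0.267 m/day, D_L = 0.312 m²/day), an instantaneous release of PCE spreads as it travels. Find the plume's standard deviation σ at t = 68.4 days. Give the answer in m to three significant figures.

6.53 m

Dispersive spreading gives a Gaussian with σ² = 2Dt; advection only shifts the center.
σ = √(2 × 0.312 × 68.4) = 6.53 m.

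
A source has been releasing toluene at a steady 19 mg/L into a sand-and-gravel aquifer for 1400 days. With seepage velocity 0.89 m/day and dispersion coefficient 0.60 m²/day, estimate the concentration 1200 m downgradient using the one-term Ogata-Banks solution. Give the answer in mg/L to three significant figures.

16.5 mg/L

For a continuous step input, C/C₀ ≈ ½·erfc((x−vt)/(2√(Dt))).
vt = 0.89 × 1400 = 1246 m and 2√(Dt) = 2√(0.60 × 1400) = 57.97 m.
Argument (x−vt)/(2√(Dt)) = (1200 − 1246)/57.97 = -0.7935; ½·erfc(-0.7935) = 0.8691.
C = 19 × 0.8691 = 16.5 mg/L.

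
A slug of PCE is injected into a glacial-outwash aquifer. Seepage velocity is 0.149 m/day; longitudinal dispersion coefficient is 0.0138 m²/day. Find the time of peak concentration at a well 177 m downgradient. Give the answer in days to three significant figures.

1190 days

For the 1D instantaneous-source solution, setting ∂C/∂t = 0 at fixed x gives v²t² + 2Dt − x² = 0, so t = (√(D² + v²x²) − D)/v².
√(D² + v²x²) = √(0.0138² + 0.149² × 177²) = 26.37; v² = 0.022201.
t = (26.37 − 0.0138)/0.022201 = 1190 days (vs. the pure-advection estimate x/v = 1190 d).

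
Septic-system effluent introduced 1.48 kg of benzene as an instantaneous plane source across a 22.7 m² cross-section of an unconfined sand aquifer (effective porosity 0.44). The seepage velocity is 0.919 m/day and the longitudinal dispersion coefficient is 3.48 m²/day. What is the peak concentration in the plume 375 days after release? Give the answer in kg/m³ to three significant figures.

0.00116 kg/m³

The peak of an instantaneous 1D plume sits at x = vt; there the Gaussian factor is 1 and C_max = M/(n_e·A·√(4πDt)), where n_e·A is the pore area the mass is dissolved in.
√(4πDt) = √(4π × 3.48 × 375) = 128.1 m, so C_max = 1.48/(0.44 × 22.7 × 128.1) = 0.00116 kg/m³.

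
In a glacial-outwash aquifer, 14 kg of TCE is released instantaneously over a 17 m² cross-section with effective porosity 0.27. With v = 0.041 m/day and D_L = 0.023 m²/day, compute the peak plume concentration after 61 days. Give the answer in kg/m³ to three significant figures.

0.726 kg/m³

The peak of an instantaneous 1D plume sits at x = vt; there the Gaussian factor is 1 and C_max = M/(n_e·A·√(4πDt)), where n_e·A is the pore area the mass is dissolved in.
√(4πDt) = √(4π × 0.023 × 61) = 4.199 m, so C_max = 14/(0.27 × 17 × 4.199) = 0.726 kg/m³.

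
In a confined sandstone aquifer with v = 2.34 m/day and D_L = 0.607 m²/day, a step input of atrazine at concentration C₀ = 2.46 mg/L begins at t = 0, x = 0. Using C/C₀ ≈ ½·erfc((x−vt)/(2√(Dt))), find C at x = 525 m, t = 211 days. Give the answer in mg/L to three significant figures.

0.0625 mg/L

For a continuous step input, C/C₀ ≈ ½·erfc((x−vt)/(2√(Dt))).
vt = 2.34 × 211 = 493.74 m and 2√(Dt) = 2√(0.607 × 211) = 22.63 m.
Argument (x−vt)/(2√(Dt)) = (525 − 493.74)/22.63 = 1.381; ½·erfc(1.381) = 0.02541.
C = 2.46 × 0.02541 = 0.0625 mg/L.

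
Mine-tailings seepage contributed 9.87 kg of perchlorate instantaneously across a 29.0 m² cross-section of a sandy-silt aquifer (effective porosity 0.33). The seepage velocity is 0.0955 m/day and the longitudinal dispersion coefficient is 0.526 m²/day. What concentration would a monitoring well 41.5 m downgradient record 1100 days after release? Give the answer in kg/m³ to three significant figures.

For an instantaneous plane source, C(x,t) = M/(n_e·A·√(4πDt)) · exp(−(x−vt)²/(4Dt)), with n_e·A the pore (flow) area.
Plume center vt = 0.0955 × 1100 = 105.05 m, so the well at 41.5 m is 63.55 m upgradient of the peak.
√(4πDt) = 85.27 m, giving peak height M/(n_e·A·√(4πDt)) = 9.87/(0.33 × 29.0 × 85.27) = 0.01210 kg/m³.
(x−vt)²/(4Dt) = (-63.55)²/(4 × 0.526 × 1100) = 1.745; exp(−1.745) = 0.1746.
C = 0.01210 × 0.1746 = 0.00211 kg/m³.

0.00211 kg/m³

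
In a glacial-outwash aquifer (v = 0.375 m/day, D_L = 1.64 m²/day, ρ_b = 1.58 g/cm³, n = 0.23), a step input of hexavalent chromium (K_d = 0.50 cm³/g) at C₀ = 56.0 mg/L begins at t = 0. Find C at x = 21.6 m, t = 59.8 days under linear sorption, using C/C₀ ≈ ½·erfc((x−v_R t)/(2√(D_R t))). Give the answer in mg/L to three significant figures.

0.360 mg/L

Retardation factor R = 1 + ρ_b·K_d/n = 1 + 1.58 × 0.50/0.23 = 4.435.
Sorption retards both mechanisms: v_R = v/R = 0.08455 m/day, D_R = D/R = 0.3698 m²/day.
v_R·t = 0.08455 × 59.8 = 5.05609 m; 2√(D_R t) = 9.405 m; argument = (21.6 − 5.05609)/9.405 = 1.759.
C = C₀ × ½·erfc(1.759) = 56.0 × 0.006430 = 0.360 mg/L.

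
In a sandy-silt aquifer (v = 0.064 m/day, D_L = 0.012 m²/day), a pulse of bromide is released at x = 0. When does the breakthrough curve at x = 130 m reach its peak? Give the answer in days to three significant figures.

2030 days

For the 1D instantaneous-source solution, setting ∂C/∂t = 0 at fixed x gives v²t² + 2Dt − x² = 0, so t = (√(D² + v²x²) − D)/v².
√(D² + v²x²) = √(0.012² + 0.064² × 130²) = 8.320; v² = 0.004096.
t = (8.320 − 0.012)/0.004096 = 2030 days (vs. the pure-advection estimate x/v = 2030 d).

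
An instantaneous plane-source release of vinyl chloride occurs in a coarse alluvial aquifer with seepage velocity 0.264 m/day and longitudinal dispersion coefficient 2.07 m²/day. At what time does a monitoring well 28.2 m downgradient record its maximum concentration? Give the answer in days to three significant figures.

For the 1D instantaneous-source solution, setting ∂C/∂t = 0 at fixed x gives v²t² + 2Dt − x² = 0, so t = (√(D² + v²x²) − D)/v².
√(D² + v²x²) = √(2.07² + 0.264² × 28.2²) = 7.727; v² = 0.069696.
t = (7.727 − 2.07)/0.069696 = 81.2 days (vs. the pure-advection estimate x/v = 107 d).

81.2 days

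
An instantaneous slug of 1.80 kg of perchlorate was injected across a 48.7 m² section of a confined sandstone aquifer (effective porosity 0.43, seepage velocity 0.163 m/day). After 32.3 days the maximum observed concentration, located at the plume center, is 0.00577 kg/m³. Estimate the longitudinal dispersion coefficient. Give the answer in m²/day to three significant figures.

At the plume center C_max = M/(n_e·A·√(4πDt)), so D = M²/(4πt·(n_e·A·C_max)²).
n_e·A·C_max = 0.43 × 48.7 × 0.00577 = 0.1208 kg/m.
D = 1.80²/(4π × 32.3 × 0.1208²) = 0.547 m²/day.

0.547 m²/day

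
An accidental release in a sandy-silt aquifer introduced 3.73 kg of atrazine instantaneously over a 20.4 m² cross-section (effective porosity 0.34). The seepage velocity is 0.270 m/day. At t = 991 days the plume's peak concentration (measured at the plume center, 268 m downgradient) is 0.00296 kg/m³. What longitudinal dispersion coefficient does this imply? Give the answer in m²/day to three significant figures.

2.65 m²/day

At the plume center C_max = M/(n_e·A·√(4πDt)), so D = M²/(4πt·(n_e·A·C_max)²).
n_e·A·C_max = 0.34 × 20.4 × 0.00296 = 0.02053 kg/m.
D = 3.73²/(4π × 991 × 0.02053²) = 2.65 m²/day.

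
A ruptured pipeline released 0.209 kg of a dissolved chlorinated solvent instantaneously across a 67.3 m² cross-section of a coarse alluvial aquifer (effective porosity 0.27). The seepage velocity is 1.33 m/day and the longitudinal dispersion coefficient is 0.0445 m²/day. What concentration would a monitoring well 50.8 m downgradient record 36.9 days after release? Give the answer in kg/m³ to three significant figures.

0.00161 kg/m³

For an instantaneous plane source, C(x,t) = M/(n_e·A·√(4πDt)) · exp(−(x−vt)²/(4Dt)), with n_e·A the pore (flow) area.
Plume center vt = 1.33 × 36.9 = 49.077 m, so the well at 50.8 m is 1.723 m downgradient of the peak.
√(4πDt) = 4.543 m, giving peak height M/(n_e·A·√(4πDt)) = 0.209/(0.27 × 67.3 × 4.543) = 0.002532 kg/m³.
(x−vt)²/(4Dt) = (1.723)²/(4 × 0.0445 × 36.9) = 0.4520; exp(−0.4520) = 0.6364.
C = 0.002532 × 0.6364 = 0.00161 kg/m³.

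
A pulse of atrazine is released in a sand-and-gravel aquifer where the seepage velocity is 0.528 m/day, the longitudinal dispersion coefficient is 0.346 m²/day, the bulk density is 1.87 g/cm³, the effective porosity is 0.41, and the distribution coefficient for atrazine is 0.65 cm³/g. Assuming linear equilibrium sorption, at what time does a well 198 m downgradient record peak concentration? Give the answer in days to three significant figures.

Retardation factor R = 1 + ρ_b·K_d/n = 1 + 1.87 × 0.65/0.41 = 3.965.
Sorption retards both mechanisms: v_R = v/R = 0.1332 m/day, D_R = D/R = 0.08726 m²/day.
Peak time from v_R²t² + 2D_R t − x² = 0: t = (√(D_R² + v_R²x²) − D_R)/v_R².
√(D_R² + v_R²x²) = √(0.08726² + 0.1332² × 198²) = 26.37; v_R² = 0.01774.
t = (26.37 − 0.08726)/0.01774 = 1480 days.

1480 days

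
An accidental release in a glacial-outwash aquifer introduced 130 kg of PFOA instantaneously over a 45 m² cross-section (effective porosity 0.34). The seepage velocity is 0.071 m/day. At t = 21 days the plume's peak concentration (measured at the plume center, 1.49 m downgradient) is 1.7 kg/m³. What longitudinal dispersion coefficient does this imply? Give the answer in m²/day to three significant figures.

At the plume center C_max = M/(n_e·A·√(4πDt)), so D = M²/(4πt·(n_e·A·C_max)²).
n_e·A·C_max = 0.34 × 45 × 1.7 = 26.01 kg/m.
D = 130²/(4π × 21 × 26.01²) = 0.0947 m²/day.

0.0947 m²/day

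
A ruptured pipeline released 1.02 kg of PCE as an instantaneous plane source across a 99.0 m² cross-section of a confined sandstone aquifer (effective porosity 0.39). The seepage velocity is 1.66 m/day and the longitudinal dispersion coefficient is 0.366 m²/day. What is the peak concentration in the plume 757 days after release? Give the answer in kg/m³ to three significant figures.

The peak of an instantaneous 1D plume sits at x = vt; there the Gaussian factor is 1 and C_max = M/(n_e·A·√(4πDt)), where n_e·A is the pore area the mass is dissolved in.
√(4πDt) = √(4π × 0.366 × 757) = 59.01 m, so C_max = 1.02/(0.39 × 99.0 × 59.01) = 0.000448 kg/m³.

0.000448 kg/m³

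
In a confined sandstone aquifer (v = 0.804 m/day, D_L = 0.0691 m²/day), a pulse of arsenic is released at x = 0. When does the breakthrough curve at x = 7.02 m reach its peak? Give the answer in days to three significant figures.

8.63 days

For the 1D instantaneous-source solution, setting ∂C/∂t = 0 at fixed x gives v²t² + 2Dt − x² = 0, so t = (√(D² + v²x²) − D)/v².
√(D² + v²x²) = √(0.0691² + 0.804² × 7.02²) = 5.645; v² = 0.646416.
t = (5.645 − 0.0691)/0.646416 = 8.63 days (vs. the pure-advection estimate x/v = 8.73 d).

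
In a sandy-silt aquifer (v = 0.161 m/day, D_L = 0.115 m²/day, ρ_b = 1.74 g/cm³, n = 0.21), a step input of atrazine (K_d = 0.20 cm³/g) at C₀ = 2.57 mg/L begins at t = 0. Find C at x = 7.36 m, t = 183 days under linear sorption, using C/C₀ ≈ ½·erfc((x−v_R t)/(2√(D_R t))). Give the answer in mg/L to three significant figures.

2.12 mg/L

Retardation factor R = 1 + ρ_b·K_d/n = 1 + 1.74 × 0.20/0.21 = 2.657.
Sorption retards both mechanisms: v_R = v/R = 0.06059 m/day, D_R = D/R = 0.04328 m²/day.
v_R·t = 0.06059 × 183 = 11.08797 m; 2√(D_R t) = 5.629 m; argument = (7.36 − 11.08797)/5.629 = -0.6623.
C = C₀ × ½·erfc(-0.6623) = 2.57 × 0.8255 = 2.12 mg/L.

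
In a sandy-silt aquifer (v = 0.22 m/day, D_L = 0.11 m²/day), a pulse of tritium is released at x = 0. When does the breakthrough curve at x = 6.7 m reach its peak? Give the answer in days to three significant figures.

28.3 days

For the 1D instantaneous-source solution, setting ∂C/∂t = 0 at fixed x gives v²t² + 2Dt − x² = 0, so t = (√(D² + v²x²) − D)/v².
√(D² + v²x²) = √(0.11² + 0.22² × 6.7²) = 1.478; v² = 0.0484.
t = (1.478 − 0.11)/0.0484 = 28.3 days (vs. the pure-advection estimate x/v = 30.5 d).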